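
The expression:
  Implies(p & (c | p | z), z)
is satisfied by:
  {z: True, p: False}
  {p: False, z: False}
  {p: True, z: True}


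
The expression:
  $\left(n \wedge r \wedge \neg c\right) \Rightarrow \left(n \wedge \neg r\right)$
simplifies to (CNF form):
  $c \vee \neg n \vee \neg r$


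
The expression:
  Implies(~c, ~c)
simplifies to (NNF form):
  True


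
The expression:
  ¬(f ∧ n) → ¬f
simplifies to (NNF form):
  n ∨ ¬f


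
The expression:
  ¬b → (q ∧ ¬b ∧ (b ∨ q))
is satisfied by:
  {b: True, q: True}
  {b: True, q: False}
  {q: True, b: False}


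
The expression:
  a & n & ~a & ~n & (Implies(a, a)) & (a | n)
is never true.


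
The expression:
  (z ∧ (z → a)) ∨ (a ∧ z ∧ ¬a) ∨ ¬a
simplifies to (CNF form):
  z ∨ ¬a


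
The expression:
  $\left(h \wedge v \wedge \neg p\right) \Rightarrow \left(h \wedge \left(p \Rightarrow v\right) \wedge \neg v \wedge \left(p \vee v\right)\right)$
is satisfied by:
  {p: True, h: False, v: False}
  {h: False, v: False, p: False}
  {p: True, v: True, h: False}
  {v: True, h: False, p: False}
  {p: True, h: True, v: False}
  {h: True, p: False, v: False}
  {p: True, v: True, h: True}


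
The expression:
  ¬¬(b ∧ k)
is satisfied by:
  {b: True, k: True}


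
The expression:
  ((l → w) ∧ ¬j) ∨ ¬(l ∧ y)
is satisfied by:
  {w: True, l: False, y: False, j: False}
  {w: False, l: False, y: False, j: False}
  {j: True, w: True, l: False, y: False}
  {j: True, w: False, l: False, y: False}
  {y: True, w: True, l: False, j: False}
  {y: True, w: False, l: False, j: False}
  {j: True, y: True, w: True, l: False}
  {j: True, y: True, w: False, l: False}
  {l: True, w: True, j: False, y: False}
  {l: True, w: False, j: False, y: False}
  {j: True, l: True, w: True, y: False}
  {j: True, l: True, w: False, y: False}
  {y: True, l: True, w: True, j: False}


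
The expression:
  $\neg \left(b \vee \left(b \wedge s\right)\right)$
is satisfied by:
  {b: False}


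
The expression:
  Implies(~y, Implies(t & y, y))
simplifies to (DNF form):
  True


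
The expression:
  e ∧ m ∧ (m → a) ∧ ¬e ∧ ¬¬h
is never true.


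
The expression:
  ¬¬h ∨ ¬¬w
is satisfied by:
  {h: True, w: True}
  {h: True, w: False}
  {w: True, h: False}


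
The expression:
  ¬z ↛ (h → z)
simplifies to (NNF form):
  h ∧ ¬z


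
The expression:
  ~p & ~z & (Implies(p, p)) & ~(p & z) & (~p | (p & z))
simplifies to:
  ~p & ~z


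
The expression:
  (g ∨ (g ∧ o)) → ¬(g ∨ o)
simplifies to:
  ¬g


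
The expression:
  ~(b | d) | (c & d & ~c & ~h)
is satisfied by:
  {d: False, b: False}


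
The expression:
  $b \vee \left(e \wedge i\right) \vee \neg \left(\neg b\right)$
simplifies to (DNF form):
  $b \vee \left(e \wedge i\right)$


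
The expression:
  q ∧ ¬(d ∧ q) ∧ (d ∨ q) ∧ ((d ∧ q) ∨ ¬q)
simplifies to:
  False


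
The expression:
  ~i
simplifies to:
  ~i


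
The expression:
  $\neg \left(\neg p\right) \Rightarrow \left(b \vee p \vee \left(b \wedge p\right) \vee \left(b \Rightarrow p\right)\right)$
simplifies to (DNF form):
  $\text{True}$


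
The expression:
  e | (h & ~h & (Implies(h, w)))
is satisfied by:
  {e: True}


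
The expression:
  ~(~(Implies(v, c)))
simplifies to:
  c | ~v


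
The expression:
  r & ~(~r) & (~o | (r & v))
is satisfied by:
  {r: True, v: True, o: False}
  {r: True, o: False, v: False}
  {r: True, v: True, o: True}


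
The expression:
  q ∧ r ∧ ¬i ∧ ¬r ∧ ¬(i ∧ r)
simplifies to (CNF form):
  False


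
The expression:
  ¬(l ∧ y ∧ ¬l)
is always true.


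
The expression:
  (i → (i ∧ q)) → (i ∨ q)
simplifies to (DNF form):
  i ∨ q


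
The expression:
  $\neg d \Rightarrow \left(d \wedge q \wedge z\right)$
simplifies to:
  $d$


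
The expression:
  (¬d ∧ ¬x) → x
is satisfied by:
  {x: True, d: True}
  {x: True, d: False}
  {d: True, x: False}


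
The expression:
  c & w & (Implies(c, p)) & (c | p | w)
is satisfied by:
  {c: True, p: True, w: True}


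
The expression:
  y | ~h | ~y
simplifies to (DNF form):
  True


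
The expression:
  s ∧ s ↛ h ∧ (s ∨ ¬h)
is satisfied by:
  {s: True, h: False}


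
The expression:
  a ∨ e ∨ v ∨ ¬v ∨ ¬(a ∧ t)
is always true.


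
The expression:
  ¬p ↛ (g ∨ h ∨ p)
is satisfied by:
  {g: False, p: False, h: False}


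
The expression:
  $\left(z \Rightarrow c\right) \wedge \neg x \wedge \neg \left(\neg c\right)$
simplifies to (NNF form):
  $c \wedge \neg x$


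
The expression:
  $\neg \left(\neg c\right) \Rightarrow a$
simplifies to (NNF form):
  $a \vee \neg c$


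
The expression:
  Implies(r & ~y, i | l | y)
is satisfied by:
  {i: True, y: True, l: True, r: False}
  {i: True, y: True, l: False, r: False}
  {i: True, l: True, y: False, r: False}
  {i: True, l: False, y: False, r: False}
  {y: True, l: True, i: False, r: False}
  {y: True, i: False, l: False, r: False}
  {y: False, l: True, i: False, r: False}
  {y: False, i: False, l: False, r: False}
  {i: True, r: True, y: True, l: True}
  {i: True, r: True, y: True, l: False}
  {i: True, r: True, l: True, y: False}
  {i: True, r: True, l: False, y: False}
  {r: True, y: True, l: True, i: False}
  {r: True, y: True, l: False, i: False}
  {r: True, l: True, y: False, i: False}


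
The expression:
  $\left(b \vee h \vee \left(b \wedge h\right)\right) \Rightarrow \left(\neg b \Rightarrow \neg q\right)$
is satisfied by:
  {b: True, h: False, q: False}
  {h: False, q: False, b: False}
  {b: True, q: True, h: False}
  {q: True, h: False, b: False}
  {b: True, h: True, q: False}
  {h: True, b: False, q: False}
  {b: True, q: True, h: True}


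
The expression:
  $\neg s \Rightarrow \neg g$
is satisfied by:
  {s: True, g: False}
  {g: False, s: False}
  {g: True, s: True}


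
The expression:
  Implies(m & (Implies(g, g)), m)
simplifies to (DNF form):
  True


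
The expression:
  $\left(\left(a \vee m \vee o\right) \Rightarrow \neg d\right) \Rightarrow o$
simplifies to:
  $o \vee \left(a \wedge d\right) \vee \left(d \wedge m\right)$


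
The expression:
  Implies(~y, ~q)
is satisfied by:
  {y: True, q: False}
  {q: False, y: False}
  {q: True, y: True}


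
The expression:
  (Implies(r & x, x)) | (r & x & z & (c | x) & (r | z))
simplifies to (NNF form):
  True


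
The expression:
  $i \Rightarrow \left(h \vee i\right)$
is always true.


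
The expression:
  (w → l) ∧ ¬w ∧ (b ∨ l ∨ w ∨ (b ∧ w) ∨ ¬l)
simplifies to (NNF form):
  ¬w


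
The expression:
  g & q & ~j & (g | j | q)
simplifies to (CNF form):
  g & q & ~j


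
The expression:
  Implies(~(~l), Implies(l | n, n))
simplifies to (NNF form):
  n | ~l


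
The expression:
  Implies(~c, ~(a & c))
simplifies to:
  True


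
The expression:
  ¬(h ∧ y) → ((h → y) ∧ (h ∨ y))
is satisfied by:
  {y: True}


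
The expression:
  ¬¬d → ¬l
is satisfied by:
  {l: False, d: False}
  {d: True, l: False}
  {l: True, d: False}


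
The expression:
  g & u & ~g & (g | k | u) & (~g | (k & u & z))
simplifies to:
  False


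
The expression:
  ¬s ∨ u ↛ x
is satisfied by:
  {u: True, x: False, s: False}
  {x: False, s: False, u: False}
  {u: True, x: True, s: False}
  {x: True, u: False, s: False}
  {s: True, u: True, x: False}


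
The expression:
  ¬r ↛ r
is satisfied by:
  {r: False}


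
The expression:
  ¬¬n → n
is always true.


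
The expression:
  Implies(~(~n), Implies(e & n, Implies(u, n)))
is always true.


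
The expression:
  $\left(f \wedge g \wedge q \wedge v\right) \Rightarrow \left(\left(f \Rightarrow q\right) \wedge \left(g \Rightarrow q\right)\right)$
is always true.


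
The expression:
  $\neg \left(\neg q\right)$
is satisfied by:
  {q: True}


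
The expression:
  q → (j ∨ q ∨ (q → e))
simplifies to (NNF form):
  True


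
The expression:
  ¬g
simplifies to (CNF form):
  ¬g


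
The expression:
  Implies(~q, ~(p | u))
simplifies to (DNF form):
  q | (~p & ~u)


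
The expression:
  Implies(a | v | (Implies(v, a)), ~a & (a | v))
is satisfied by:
  {v: True, a: False}


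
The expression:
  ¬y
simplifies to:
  ¬y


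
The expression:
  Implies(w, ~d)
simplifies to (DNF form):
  ~d | ~w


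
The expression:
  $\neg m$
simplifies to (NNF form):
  $\neg m$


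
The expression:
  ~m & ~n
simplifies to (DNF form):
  ~m & ~n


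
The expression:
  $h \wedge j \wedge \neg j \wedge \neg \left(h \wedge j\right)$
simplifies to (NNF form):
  $\text{False}$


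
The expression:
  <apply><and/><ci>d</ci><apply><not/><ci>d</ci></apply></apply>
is never true.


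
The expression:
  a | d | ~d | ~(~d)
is always true.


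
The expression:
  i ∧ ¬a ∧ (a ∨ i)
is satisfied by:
  {i: True, a: False}


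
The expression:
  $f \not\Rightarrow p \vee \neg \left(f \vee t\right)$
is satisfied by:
  {p: False, f: False, t: False}
  {f: True, p: False, t: False}
  {t: True, f: True, p: False}
  {p: True, t: False, f: False}


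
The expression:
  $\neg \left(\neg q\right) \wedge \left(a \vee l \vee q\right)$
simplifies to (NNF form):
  $q$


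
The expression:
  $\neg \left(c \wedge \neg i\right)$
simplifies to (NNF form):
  $i \vee \neg c$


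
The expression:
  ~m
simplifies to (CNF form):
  ~m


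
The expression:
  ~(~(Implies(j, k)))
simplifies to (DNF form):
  k | ~j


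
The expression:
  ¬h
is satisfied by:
  {h: False}


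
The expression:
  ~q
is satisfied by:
  {q: False}


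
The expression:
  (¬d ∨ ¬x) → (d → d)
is always true.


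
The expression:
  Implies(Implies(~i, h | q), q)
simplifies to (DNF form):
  q | (~h & ~i)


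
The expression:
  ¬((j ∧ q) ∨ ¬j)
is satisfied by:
  {j: True, q: False}


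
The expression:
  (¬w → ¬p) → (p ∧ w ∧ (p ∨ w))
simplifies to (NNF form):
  p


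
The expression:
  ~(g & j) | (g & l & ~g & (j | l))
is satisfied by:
  {g: False, j: False}
  {j: True, g: False}
  {g: True, j: False}


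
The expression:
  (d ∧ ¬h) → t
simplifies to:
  h ∨ t ∨ ¬d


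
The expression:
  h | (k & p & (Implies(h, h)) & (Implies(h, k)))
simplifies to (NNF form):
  h | (k & p)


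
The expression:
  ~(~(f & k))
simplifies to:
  f & k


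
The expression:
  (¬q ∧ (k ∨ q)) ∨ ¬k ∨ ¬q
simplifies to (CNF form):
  ¬k ∨ ¬q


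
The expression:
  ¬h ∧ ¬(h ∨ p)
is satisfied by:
  {p: False, h: False}


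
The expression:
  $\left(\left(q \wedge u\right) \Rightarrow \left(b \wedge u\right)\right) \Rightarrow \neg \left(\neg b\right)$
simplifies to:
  $b \vee \left(q \wedge u\right)$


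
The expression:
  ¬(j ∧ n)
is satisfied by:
  {n: False, j: False}
  {j: True, n: False}
  {n: True, j: False}


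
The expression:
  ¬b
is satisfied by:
  {b: False}


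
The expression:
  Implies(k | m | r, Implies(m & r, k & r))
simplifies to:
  k | ~m | ~r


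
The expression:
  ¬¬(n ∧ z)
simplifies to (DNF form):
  n ∧ z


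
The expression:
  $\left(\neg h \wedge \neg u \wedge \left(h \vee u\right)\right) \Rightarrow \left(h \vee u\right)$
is always true.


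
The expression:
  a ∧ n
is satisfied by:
  {a: True, n: True}


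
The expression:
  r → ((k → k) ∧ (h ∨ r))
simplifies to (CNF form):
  True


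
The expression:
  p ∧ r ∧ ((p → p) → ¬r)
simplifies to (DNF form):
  False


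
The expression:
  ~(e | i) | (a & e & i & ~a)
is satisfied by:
  {i: False, e: False}


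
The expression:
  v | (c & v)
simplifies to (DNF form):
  v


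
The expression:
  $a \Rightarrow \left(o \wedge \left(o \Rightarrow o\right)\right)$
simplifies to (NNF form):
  $o \vee \neg a$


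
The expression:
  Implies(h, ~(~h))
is always true.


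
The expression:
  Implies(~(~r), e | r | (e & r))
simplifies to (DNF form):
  True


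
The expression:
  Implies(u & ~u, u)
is always true.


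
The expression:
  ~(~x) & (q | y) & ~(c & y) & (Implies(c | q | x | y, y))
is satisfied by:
  {x: True, y: True, c: False}


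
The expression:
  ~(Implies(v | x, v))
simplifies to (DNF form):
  x & ~v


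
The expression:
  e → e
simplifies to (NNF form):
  True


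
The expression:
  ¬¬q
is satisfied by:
  {q: True}


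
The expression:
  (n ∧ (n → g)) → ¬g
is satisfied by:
  {g: False, n: False}
  {n: True, g: False}
  {g: True, n: False}


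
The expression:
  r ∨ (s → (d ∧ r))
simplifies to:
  r ∨ ¬s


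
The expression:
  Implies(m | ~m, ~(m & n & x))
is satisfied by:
  {x: False, m: False, n: False}
  {n: True, x: False, m: False}
  {m: True, x: False, n: False}
  {n: True, m: True, x: False}
  {x: True, n: False, m: False}
  {n: True, x: True, m: False}
  {m: True, x: True, n: False}


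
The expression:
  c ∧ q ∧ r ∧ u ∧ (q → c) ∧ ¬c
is never true.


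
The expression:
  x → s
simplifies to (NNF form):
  s ∨ ¬x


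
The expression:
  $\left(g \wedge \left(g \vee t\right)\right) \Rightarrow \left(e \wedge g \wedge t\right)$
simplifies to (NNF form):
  $\left(e \wedge t\right) \vee \neg g$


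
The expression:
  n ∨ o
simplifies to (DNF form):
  n ∨ o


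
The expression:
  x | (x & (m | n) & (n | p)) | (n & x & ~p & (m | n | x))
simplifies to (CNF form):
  x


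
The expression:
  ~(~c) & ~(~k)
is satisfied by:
  {c: True, k: True}


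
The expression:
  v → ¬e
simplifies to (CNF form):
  ¬e ∨ ¬v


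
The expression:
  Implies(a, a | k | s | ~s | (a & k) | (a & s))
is always true.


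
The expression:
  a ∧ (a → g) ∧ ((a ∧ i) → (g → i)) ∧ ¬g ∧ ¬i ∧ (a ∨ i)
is never true.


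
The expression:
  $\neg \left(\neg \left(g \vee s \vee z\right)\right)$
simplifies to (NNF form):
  $g \vee s \vee z$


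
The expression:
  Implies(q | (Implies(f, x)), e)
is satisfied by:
  {e: True, f: True, x: False, q: False}
  {e: True, f: False, x: False, q: False}
  {q: True, e: True, f: True, x: False}
  {q: True, e: True, f: False, x: False}
  {e: True, x: True, f: True, q: False}
  {e: True, x: True, f: False, q: False}
  {e: True, x: True, q: True, f: True}
  {e: True, x: True, q: True, f: False}
  {f: True, e: False, x: False, q: False}


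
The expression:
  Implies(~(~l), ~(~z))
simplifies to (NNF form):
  z | ~l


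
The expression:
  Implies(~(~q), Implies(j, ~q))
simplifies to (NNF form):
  ~j | ~q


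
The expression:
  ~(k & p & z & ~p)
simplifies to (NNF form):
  True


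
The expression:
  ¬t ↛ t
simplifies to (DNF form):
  True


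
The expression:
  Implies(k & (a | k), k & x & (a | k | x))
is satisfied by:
  {x: True, k: False}
  {k: False, x: False}
  {k: True, x: True}


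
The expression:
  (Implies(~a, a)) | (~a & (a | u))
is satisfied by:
  {a: True, u: True}
  {a: True, u: False}
  {u: True, a: False}


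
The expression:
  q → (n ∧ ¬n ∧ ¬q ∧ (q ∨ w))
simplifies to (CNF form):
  ¬q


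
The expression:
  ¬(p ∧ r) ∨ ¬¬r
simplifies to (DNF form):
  True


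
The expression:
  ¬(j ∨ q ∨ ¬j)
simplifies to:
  False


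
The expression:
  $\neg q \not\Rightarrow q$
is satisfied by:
  {q: False}


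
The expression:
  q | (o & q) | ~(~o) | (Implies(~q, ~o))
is always true.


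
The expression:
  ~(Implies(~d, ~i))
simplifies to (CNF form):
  i & ~d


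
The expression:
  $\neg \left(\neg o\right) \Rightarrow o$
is always true.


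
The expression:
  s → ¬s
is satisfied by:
  {s: False}


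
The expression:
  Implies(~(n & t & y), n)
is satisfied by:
  {n: True}


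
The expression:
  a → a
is always true.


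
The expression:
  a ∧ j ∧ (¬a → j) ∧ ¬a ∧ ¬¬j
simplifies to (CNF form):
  False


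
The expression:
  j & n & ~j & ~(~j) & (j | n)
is never true.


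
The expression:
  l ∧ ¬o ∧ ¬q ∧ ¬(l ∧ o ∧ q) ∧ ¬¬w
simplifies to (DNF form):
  l ∧ w ∧ ¬o ∧ ¬q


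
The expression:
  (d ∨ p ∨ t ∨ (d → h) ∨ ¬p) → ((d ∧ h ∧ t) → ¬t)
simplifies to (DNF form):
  ¬d ∨ ¬h ∨ ¬t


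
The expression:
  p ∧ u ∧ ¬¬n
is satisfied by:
  {p: True, u: True, n: True}


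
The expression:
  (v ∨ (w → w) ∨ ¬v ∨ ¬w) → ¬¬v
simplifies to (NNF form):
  v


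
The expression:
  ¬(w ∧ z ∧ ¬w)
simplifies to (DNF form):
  True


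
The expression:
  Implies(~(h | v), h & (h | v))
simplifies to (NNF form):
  h | v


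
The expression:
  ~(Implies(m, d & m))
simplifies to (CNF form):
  m & ~d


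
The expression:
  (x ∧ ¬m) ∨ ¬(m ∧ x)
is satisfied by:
  {m: False, x: False}
  {x: True, m: False}
  {m: True, x: False}


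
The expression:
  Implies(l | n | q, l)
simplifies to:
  l | (~n & ~q)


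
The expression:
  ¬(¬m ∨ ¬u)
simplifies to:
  m ∧ u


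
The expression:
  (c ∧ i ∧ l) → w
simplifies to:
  w ∨ ¬c ∨ ¬i ∨ ¬l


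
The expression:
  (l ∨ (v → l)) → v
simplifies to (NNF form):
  v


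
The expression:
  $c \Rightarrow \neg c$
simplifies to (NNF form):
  $\neg c$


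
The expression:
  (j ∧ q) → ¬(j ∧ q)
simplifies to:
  ¬j ∨ ¬q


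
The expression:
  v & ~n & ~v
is never true.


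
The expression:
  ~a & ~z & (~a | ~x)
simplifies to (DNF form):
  ~a & ~z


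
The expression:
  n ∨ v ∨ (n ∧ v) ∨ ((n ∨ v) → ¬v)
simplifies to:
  True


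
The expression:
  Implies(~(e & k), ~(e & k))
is always true.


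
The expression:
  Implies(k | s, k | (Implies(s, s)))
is always true.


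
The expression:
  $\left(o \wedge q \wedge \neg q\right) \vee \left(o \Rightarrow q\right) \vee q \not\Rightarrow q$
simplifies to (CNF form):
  $q \vee \neg o$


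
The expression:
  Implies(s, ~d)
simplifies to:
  ~d | ~s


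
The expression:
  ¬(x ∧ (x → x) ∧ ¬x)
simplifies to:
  True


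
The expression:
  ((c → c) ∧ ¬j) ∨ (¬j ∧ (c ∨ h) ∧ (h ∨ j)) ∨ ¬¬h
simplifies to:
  h ∨ ¬j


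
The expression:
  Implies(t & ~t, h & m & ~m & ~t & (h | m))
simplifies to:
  True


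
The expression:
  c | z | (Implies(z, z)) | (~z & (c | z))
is always true.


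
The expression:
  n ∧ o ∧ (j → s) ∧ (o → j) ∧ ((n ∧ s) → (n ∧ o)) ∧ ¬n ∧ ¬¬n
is never true.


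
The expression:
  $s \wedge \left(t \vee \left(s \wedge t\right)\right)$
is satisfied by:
  {t: True, s: True}


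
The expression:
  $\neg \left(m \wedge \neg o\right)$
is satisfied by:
  {o: True, m: False}
  {m: False, o: False}
  {m: True, o: True}


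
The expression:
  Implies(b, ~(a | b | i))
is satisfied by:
  {b: False}


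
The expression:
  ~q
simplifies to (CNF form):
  ~q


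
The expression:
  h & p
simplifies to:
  h & p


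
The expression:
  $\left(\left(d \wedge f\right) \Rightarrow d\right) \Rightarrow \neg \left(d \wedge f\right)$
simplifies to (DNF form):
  $\neg d \vee \neg f$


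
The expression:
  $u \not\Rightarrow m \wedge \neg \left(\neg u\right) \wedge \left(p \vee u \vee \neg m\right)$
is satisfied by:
  {u: True, m: False}


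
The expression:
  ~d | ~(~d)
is always true.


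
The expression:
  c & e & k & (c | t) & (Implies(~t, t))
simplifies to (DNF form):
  c & e & k & t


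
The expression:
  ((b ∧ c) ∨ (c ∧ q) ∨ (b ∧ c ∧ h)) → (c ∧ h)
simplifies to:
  h ∨ (¬b ∧ ¬q) ∨ ¬c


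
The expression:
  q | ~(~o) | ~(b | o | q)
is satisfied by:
  {q: True, o: True, b: False}
  {q: True, o: False, b: False}
  {o: True, q: False, b: False}
  {q: False, o: False, b: False}
  {b: True, q: True, o: True}
  {b: True, q: True, o: False}
  {b: True, o: True, q: False}


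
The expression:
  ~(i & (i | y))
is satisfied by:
  {i: False}


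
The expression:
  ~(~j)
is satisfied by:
  {j: True}


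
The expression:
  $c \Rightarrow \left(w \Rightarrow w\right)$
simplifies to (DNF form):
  $\text{True}$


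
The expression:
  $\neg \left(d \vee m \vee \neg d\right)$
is never true.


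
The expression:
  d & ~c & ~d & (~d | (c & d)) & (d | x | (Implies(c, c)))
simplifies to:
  False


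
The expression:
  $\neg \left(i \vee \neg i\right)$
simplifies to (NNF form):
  $\text{False}$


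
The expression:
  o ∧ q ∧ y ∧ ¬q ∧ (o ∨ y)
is never true.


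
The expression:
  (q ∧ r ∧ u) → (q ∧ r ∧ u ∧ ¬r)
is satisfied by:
  {u: False, q: False, r: False}
  {r: True, u: False, q: False}
  {q: True, u: False, r: False}
  {r: True, q: True, u: False}
  {u: True, r: False, q: False}
  {r: True, u: True, q: False}
  {q: True, u: True, r: False}


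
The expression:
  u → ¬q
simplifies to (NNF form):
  ¬q ∨ ¬u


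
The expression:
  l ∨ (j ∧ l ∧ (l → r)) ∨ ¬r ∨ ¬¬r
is always true.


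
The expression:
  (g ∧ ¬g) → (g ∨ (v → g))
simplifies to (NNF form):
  True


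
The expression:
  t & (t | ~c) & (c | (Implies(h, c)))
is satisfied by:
  {t: True, c: True, h: False}
  {t: True, h: False, c: False}
  {t: True, c: True, h: True}


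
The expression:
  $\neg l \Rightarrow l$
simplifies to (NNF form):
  $l$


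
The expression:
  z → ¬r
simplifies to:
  ¬r ∨ ¬z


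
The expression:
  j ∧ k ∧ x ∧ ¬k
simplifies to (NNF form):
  False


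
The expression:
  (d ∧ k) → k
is always true.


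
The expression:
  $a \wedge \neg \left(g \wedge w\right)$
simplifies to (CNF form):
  $a \wedge \left(\neg g \vee \neg w\right)$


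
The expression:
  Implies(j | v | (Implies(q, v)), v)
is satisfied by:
  {q: True, v: True, j: False}
  {v: True, j: False, q: False}
  {q: True, v: True, j: True}
  {v: True, j: True, q: False}
  {q: True, j: False, v: False}


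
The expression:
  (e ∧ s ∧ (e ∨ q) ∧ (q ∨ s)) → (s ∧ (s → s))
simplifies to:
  True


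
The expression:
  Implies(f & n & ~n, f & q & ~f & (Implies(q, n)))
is always true.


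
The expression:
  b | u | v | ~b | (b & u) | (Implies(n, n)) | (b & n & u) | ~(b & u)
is always true.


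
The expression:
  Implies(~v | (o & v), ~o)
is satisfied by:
  {o: False}


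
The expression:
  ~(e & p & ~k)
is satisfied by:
  {k: True, p: False, e: False}
  {p: False, e: False, k: False}
  {k: True, e: True, p: False}
  {e: True, p: False, k: False}
  {k: True, p: True, e: False}
  {p: True, k: False, e: False}
  {k: True, e: True, p: True}


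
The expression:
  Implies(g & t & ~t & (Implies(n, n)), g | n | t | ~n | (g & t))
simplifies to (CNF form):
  True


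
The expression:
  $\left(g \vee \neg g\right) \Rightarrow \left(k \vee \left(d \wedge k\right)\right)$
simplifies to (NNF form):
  $k$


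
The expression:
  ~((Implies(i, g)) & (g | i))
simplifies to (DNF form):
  ~g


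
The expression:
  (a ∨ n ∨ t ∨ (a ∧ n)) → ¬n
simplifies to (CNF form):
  ¬n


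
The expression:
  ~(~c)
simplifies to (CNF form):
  c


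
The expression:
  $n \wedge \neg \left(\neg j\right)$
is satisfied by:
  {j: True, n: True}


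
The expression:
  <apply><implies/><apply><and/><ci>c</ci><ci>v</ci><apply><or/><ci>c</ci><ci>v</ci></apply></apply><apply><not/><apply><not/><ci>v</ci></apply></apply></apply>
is always true.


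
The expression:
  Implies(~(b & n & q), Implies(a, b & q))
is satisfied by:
  {b: True, q: True, a: False}
  {b: True, q: False, a: False}
  {q: True, b: False, a: False}
  {b: False, q: False, a: False}
  {b: True, a: True, q: True}


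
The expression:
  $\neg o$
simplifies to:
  $\neg o$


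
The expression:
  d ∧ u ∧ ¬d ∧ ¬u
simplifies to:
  False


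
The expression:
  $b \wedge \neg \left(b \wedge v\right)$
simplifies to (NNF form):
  $b \wedge \neg v$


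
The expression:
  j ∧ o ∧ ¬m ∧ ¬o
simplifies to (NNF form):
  False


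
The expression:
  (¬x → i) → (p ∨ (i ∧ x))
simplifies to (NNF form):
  p ∨ (i ∧ x) ∨ (¬i ∧ ¬x)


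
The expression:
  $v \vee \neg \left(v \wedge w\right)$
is always true.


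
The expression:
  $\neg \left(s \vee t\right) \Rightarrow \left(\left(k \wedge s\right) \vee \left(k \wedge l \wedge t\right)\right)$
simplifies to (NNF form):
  $s \vee t$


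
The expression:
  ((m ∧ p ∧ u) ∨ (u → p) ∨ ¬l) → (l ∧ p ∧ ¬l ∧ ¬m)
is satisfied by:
  {u: True, l: True, p: False}


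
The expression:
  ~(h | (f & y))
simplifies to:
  ~h & (~f | ~y)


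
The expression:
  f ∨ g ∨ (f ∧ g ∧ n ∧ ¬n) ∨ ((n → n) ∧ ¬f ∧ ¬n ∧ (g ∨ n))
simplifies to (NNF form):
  f ∨ g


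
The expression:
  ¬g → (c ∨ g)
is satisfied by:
  {c: True, g: True}
  {c: True, g: False}
  {g: True, c: False}


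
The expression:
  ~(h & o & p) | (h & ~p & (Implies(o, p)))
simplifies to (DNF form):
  ~h | ~o | ~p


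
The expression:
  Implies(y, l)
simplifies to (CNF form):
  l | ~y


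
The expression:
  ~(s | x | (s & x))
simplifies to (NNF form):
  ~s & ~x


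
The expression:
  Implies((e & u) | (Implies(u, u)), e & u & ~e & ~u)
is never true.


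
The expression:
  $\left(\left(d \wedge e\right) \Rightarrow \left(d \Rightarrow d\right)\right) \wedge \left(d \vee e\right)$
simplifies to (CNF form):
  $d \vee e$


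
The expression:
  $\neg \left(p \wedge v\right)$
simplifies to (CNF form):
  $\neg p \vee \neg v$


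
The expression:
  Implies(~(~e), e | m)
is always true.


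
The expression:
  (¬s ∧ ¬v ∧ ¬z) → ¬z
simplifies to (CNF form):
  True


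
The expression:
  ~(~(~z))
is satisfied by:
  {z: False}


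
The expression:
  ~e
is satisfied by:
  {e: False}


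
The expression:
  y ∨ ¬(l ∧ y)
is always true.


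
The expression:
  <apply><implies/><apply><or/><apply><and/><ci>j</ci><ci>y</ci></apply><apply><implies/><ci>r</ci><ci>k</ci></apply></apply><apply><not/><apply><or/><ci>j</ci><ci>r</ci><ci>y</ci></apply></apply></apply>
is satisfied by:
  {r: True, k: False, j: False, y: False}
  {r: False, k: False, j: False, y: False}
  {k: True, r: False, j: False, y: False}
  {r: True, y: True, k: False, j: False}
  {k: False, j: True, r: True, y: False}


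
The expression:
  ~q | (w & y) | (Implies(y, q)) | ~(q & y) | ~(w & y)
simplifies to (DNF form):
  True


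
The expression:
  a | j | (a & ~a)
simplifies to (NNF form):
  a | j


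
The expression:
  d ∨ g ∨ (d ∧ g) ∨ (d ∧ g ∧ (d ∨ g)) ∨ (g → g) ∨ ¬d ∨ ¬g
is always true.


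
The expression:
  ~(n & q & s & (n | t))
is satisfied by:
  {s: False, q: False, n: False}
  {n: True, s: False, q: False}
  {q: True, s: False, n: False}
  {n: True, q: True, s: False}
  {s: True, n: False, q: False}
  {n: True, s: True, q: False}
  {q: True, s: True, n: False}


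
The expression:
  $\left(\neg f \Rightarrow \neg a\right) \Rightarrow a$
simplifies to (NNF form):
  $a$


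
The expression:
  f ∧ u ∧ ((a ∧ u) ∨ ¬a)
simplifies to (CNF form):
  f ∧ u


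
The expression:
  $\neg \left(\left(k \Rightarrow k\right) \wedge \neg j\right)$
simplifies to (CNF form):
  $j$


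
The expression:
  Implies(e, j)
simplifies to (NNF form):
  j | ~e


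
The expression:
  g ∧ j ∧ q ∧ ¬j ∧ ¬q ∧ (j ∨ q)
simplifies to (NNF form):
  False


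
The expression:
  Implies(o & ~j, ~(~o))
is always true.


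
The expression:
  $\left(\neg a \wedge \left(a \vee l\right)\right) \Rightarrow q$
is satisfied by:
  {a: True, q: True, l: False}
  {a: True, l: False, q: False}
  {q: True, l: False, a: False}
  {q: False, l: False, a: False}
  {a: True, q: True, l: True}
  {a: True, l: True, q: False}
  {q: True, l: True, a: False}


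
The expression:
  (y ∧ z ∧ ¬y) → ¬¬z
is always true.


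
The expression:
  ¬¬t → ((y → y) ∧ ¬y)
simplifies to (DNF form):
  ¬t ∨ ¬y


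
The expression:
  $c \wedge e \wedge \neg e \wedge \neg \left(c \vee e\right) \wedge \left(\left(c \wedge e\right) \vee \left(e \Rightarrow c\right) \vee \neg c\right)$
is never true.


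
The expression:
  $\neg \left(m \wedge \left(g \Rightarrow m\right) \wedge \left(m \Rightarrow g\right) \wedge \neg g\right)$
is always true.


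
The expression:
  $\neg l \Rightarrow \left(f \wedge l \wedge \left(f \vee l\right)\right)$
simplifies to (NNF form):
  $l$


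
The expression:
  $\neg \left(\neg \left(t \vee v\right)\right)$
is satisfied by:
  {t: True, v: True}
  {t: True, v: False}
  {v: True, t: False}


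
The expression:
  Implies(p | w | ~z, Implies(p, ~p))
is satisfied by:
  {p: False}


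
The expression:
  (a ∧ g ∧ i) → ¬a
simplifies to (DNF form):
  ¬a ∨ ¬g ∨ ¬i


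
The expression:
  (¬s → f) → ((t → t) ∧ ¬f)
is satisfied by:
  {f: False}


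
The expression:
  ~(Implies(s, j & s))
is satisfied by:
  {s: True, j: False}


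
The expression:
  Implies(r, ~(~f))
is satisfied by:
  {f: True, r: False}
  {r: False, f: False}
  {r: True, f: True}


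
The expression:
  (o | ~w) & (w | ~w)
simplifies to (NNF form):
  o | ~w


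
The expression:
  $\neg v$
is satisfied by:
  {v: False}


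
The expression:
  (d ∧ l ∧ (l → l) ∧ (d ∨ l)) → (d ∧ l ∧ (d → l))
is always true.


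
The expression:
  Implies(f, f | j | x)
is always true.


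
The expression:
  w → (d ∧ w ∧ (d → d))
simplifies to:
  d ∨ ¬w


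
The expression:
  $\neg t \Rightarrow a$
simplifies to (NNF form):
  $a \vee t$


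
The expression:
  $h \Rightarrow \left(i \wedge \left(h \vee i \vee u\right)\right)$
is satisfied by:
  {i: True, h: False}
  {h: False, i: False}
  {h: True, i: True}


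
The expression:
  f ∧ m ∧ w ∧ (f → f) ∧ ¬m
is never true.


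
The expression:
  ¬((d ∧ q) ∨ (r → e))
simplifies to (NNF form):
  r ∧ ¬e ∧ (¬d ∨ ¬q)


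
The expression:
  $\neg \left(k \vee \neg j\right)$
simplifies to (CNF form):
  $j \wedge \neg k$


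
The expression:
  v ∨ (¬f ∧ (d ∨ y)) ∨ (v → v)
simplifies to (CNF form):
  True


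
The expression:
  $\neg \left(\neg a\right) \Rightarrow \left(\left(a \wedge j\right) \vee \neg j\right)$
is always true.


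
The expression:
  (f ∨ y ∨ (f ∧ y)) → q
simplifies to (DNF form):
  q ∨ (¬f ∧ ¬y)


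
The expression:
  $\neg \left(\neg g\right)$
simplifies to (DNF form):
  $g$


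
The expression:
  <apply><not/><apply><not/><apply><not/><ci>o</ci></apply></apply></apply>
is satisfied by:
  {o: False}


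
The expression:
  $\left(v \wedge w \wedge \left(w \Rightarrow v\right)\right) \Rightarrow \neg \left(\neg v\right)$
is always true.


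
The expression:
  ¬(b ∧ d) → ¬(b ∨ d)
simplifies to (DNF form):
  (b ∧ d) ∨ (¬b ∧ ¬d)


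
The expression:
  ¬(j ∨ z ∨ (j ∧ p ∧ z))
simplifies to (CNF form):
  ¬j ∧ ¬z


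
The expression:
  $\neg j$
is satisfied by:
  {j: False}


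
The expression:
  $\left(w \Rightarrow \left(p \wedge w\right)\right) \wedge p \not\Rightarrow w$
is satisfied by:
  {p: True, w: False}


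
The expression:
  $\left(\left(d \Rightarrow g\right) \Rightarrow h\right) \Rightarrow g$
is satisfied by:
  {g: True, d: False, h: False}
  {g: True, h: True, d: False}
  {g: True, d: True, h: False}
  {g: True, h: True, d: True}
  {h: False, d: False, g: False}


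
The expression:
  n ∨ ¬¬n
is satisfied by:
  {n: True}


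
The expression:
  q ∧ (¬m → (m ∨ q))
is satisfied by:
  {q: True}


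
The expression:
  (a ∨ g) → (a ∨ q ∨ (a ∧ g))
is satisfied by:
  {a: True, q: True, g: False}
  {a: True, g: False, q: False}
  {q: True, g: False, a: False}
  {q: False, g: False, a: False}
  {a: True, q: True, g: True}
  {a: True, g: True, q: False}
  {q: True, g: True, a: False}


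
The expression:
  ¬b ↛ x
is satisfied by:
  {x: True, b: False}
  {b: False, x: False}
  {b: True, x: True}


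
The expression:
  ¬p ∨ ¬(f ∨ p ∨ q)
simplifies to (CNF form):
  ¬p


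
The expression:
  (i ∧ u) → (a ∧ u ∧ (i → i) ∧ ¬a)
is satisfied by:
  {u: False, i: False}
  {i: True, u: False}
  {u: True, i: False}


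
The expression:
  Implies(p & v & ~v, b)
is always true.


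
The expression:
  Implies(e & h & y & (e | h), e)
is always true.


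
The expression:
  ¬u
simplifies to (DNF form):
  ¬u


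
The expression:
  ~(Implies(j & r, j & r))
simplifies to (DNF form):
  False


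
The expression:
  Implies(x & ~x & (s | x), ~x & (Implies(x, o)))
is always true.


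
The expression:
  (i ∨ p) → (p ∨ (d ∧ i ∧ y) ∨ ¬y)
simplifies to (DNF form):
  d ∨ p ∨ ¬i ∨ ¬y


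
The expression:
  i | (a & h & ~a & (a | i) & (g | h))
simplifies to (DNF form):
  i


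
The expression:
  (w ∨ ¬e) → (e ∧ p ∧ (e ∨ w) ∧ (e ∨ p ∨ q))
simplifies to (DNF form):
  (e ∧ p) ∨ (e ∧ ¬w)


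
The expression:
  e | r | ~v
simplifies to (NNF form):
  e | r | ~v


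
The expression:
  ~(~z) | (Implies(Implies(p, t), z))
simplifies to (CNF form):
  (p | z) & (z | ~t)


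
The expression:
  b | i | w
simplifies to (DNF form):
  b | i | w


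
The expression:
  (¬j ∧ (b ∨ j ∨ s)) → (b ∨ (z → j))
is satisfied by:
  {j: True, b: True, s: False, z: False}
  {j: True, s: False, z: False, b: False}
  {b: True, s: False, z: False, j: False}
  {b: False, s: False, z: False, j: False}
  {j: True, z: True, b: True, s: False}
  {j: True, z: True, b: False, s: False}
  {z: True, b: True, j: False, s: False}
  {z: True, j: False, s: False, b: False}
  {b: True, j: True, s: True, z: False}
  {j: True, s: True, b: False, z: False}
  {b: True, s: True, j: False, z: False}
  {s: True, j: False, z: False, b: False}
  {j: True, z: True, s: True, b: True}
  {j: True, z: True, s: True, b: False}
  {z: True, s: True, b: True, j: False}


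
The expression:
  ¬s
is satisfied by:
  {s: False}


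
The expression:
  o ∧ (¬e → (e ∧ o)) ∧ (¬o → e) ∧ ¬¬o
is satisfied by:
  {e: True, o: True}


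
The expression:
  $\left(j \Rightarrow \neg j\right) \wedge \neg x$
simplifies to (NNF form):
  $\neg j \wedge \neg x$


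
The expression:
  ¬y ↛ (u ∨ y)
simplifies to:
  ¬u ∧ ¬y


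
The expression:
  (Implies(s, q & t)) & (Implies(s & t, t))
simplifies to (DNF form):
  ~s | (q & t)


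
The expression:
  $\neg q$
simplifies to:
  $\neg q$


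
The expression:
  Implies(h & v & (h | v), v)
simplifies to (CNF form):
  True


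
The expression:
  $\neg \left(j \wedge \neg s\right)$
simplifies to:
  $s \vee \neg j$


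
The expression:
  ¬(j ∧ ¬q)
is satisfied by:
  {q: True, j: False}
  {j: False, q: False}
  {j: True, q: True}


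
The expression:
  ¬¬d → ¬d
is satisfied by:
  {d: False}


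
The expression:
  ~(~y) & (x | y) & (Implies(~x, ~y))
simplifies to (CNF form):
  x & y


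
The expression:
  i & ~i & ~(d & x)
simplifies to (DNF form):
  False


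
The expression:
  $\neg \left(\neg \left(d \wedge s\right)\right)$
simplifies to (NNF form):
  $d \wedge s$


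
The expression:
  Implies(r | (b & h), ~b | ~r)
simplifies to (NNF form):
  ~b | ~r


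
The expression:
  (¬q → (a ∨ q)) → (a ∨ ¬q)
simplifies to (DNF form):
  a ∨ ¬q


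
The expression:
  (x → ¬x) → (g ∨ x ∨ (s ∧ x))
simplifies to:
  g ∨ x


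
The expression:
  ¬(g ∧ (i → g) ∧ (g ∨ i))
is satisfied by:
  {g: False}


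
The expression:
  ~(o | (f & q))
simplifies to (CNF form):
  ~o & (~f | ~q)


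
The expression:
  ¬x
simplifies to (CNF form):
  ¬x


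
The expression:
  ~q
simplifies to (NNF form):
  ~q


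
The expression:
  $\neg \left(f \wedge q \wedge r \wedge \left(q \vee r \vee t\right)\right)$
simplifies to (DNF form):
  $\neg f \vee \neg q \vee \neg r$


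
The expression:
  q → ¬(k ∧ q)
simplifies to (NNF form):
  ¬k ∨ ¬q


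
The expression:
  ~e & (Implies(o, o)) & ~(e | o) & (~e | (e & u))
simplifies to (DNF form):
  ~e & ~o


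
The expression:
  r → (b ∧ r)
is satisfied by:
  {b: True, r: False}
  {r: False, b: False}
  {r: True, b: True}


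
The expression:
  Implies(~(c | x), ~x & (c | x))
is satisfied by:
  {x: True, c: True}
  {x: True, c: False}
  {c: True, x: False}


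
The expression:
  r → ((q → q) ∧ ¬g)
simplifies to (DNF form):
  ¬g ∨ ¬r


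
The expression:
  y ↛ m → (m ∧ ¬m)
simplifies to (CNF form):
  m ∨ ¬y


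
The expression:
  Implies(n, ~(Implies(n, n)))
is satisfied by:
  {n: False}


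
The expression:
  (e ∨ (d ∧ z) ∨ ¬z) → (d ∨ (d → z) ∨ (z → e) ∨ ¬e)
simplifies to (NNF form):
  True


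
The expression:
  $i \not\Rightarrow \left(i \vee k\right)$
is never true.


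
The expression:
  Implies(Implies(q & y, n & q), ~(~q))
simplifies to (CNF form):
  q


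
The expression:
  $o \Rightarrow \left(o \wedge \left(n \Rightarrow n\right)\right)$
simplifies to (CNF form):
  $\text{True}$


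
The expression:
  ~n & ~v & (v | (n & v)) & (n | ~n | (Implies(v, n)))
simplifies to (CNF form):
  False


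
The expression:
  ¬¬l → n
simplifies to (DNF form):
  n ∨ ¬l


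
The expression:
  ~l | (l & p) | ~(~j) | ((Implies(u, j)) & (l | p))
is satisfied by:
  {j: True, p: True, l: False, u: False}
  {j: True, l: False, p: False, u: False}
  {p: True, j: False, l: False, u: False}
  {j: False, l: False, p: False, u: False}
  {u: True, j: True, p: True, l: False}
  {u: True, j: True, l: False, p: False}
  {u: True, p: True, j: False, l: False}
  {u: True, j: False, l: False, p: False}
  {j: True, l: True, p: True, u: False}
  {j: True, l: True, u: False, p: False}
  {l: True, p: True, u: False, j: False}
  {l: True, u: False, p: False, j: False}
  {j: True, l: True, u: True, p: True}
  {j: True, l: True, u: True, p: False}
  {l: True, u: True, p: True, j: False}


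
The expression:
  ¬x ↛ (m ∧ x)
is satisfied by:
  {x: False}
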